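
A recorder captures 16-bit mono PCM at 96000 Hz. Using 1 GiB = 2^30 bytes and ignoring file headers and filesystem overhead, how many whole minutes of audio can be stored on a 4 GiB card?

Uncompressed byte rate = 96,000 × 2 × 1 = 192,000 bytes/s.
Capacity = 4 × 1,073,741,824 = 4,294,967,296 bytes.
4,294,967,296 / 192,000 ≈ 22369.62 s → 372 minutes.

372 minutes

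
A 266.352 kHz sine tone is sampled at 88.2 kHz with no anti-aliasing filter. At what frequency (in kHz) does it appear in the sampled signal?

Nyquist = 88,200/2 = 44,100 Hz; 266,352 Hz exceeds it.
Alias = |266,352 − 3×88,200| = |266,352 − 264,600| = 1,752 Hz = 1.752 kHz.

1.752 kHz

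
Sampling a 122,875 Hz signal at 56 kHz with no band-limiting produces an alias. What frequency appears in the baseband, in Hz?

10,875 Hz

Nyquist = 56,000/2 = 28,000 Hz; 122,875 Hz exceeds it.
Alias = |122,875 − 2×56,000| = |122,875 − 112,000| = 10,875 Hz.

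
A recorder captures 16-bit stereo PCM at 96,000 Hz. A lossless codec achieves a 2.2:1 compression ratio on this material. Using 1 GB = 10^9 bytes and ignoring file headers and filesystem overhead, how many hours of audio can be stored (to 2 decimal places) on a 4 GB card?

6.37 hours

Uncompressed byte rate = 96,000 × 2 × 2 = 384,000 bytes/s.
After 2.2:1 compression, effective rate ≈ 174545.45 bytes/s.
Capacity = 4 × 1,000,000,000 = 4,000,000,000 bytes.
4,000,000,000 / effective rate ≈ 22916.67 s → 6.37 hours.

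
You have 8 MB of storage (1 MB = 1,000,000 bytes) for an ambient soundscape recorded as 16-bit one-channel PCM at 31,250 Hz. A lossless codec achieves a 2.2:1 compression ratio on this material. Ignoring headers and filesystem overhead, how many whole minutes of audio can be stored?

4 minutes

Uncompressed byte rate = 31,250 × 2 × 1 = 62,500 bytes/s.
After 2.2:1 compression, effective rate ≈ 28409.09 bytes/s.
Capacity = 8 × 1,000,000 = 8,000,000 bytes.
8,000,000 / effective rate ≈ 281.6 s → 4 minutes.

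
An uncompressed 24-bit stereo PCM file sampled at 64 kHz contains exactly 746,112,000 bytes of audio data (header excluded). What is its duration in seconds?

1,943 seconds

Byte rate = 64,000 × 3 × 2 = 384,000 bytes/s.
Duration = 746,112,000 / 384,000 = 1,943 s.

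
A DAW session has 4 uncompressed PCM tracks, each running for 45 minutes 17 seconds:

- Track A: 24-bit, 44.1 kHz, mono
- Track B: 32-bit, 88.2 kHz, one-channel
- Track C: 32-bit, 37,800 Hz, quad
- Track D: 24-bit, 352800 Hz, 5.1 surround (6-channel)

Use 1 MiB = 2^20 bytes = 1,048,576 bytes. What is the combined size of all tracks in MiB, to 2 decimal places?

45 minutes 17 seconds = 2,717 s.
Track A: 44,100 × 2,717 × 3 × 1 = 359,459,100 bytes.
Track B: 88,200 × 2,717 × 4 × 1 = 958,557,600 bytes.
Track C: 37,800 × 2,717 × 4 × 4 = 1,643,241,600 bytes.
Track D: 352,800 × 2,717 × 3 × 6 = 17,254,036,800 bytes.
Total = 20,215,295,100 bytes = 19278.81 MiB.

19278.81 MiB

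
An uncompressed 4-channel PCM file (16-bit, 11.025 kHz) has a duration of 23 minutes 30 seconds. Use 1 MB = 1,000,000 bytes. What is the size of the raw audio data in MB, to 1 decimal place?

124.4 MB

Duration = 23 minutes 30 seconds = 1,410 s.
Bytes = 11,025 samples/s × 1,410 s × 2 bytes/sample × 4 ch = 124,362,000 bytes.
124,362,000 / 1,000,000 = 124.4 MB.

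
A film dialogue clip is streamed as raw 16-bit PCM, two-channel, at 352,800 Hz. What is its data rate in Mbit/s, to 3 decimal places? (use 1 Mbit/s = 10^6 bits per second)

11.290 Mbit/s

Bit rate = 352,800 × 16 × 2 = 11,289,600 bits/s.
= 11.290 Mbit/s.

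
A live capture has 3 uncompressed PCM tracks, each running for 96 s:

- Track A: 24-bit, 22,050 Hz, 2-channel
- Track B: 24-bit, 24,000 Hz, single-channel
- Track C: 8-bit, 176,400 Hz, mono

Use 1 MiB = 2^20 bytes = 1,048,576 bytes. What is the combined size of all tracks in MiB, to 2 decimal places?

34.85 MiB

Track A: 22,050 × 96 × 3 × 2 = 12,700,800 bytes.
Track B: 24,000 × 96 × 3 × 1 = 6,912,000 bytes.
Track C: 176,400 × 96 × 1 × 1 = 16,934,400 bytes.
Total = 36,547,200 bytes = 34.85 MiB.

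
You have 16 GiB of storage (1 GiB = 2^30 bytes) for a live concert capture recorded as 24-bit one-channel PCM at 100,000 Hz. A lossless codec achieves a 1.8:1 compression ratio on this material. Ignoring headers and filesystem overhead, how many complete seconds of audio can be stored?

103,079 seconds

Uncompressed byte rate = 100,000 × 3 × 1 = 300,000 bytes/s.
After 1.8:1 compression, effective rate ≈ 166666.67 bytes/s.
Capacity = 16 × 1,073,741,824 = 17,179,869,184 bytes.
17,179,869,184 / effective rate ≈ 103079.22 s → 103,079 seconds.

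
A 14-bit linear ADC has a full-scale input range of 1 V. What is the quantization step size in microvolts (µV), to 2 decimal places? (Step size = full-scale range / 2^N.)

1 V / 2^14 = 1 / 16,384 V = 61.04 µV.

61.04 µV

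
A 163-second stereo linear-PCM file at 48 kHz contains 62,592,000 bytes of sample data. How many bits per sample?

32 bits

Bytes per sample = 62,592,000 / (48,000 × 163 × 2) = 62,592,000 / 15,648,000 = 4.
Bit depth = 4 × 8 = 32 bits.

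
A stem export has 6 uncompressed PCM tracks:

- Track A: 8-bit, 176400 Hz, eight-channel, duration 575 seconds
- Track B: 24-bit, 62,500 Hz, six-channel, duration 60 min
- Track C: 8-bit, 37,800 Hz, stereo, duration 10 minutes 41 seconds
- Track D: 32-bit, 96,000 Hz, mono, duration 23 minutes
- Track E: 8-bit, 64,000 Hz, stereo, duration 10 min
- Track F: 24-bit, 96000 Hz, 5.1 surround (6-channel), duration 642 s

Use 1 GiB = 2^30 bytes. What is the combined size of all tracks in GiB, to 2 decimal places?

6.17 GiB

Track A: 176,400 × 575 × 1 × 8 = 811,440,000 bytes.
Track B: 60 min = 3,600 s; 62,500 × 3,600 × 3 × 6 = 4,050,000,000 bytes.
Track C: 10 minutes 41 seconds = 641 s; 37,800 × 641 × 1 × 2 = 48,459,600 bytes.
Track D: 23 minutes = 1,380 s; 96,000 × 1,380 × 4 × 1 = 529,920,000 bytes.
Track E: 10 min = 600 s; 64,000 × 600 × 1 × 2 = 76,800,000 bytes.
Track F: 96,000 × 642 × 3 × 6 = 1,109,376,000 bytes.
Total = 6,625,995,600 bytes = 6.17 GiB.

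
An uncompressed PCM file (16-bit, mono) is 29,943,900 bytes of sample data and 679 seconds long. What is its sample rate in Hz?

22,050 Hz

Bytes = sample_rate × seconds × bytes_per_sample × channels.
sample_rate = 29,943,900 / (679 × 2 × 1) = 29,943,900 / 1,358 = 22,050 Hz.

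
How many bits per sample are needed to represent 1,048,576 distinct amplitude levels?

20 bits

log2(1,048,576) = 20.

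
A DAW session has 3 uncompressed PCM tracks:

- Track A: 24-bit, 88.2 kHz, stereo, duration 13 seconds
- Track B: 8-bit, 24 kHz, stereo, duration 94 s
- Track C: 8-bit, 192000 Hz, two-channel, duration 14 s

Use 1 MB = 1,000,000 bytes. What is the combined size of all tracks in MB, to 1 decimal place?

16.8 MB

Track A: 88,200 × 13 × 3 × 2 = 6,879,600 bytes.
Track B: 24,000 × 94 × 1 × 2 = 4,512,000 bytes.
Track C: 192,000 × 14 × 1 × 2 = 5,376,000 bytes.
Total = 16,767,600 bytes = 16.8 MB.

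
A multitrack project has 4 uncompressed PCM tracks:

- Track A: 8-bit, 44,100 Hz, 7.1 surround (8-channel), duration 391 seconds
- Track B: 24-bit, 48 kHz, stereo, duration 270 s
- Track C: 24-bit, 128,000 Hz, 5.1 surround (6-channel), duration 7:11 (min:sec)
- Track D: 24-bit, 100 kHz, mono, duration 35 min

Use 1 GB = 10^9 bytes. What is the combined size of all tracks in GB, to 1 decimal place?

1.8 GB

Track A: 44,100 × 391 × 1 × 8 = 137,944,800 bytes.
Track B: 48,000 × 270 × 3 × 2 = 77,760,000 bytes.
Track C: 7:11 (min:sec) = 431 s; 128,000 × 431 × 3 × 6 = 993,024,000 bytes.
Track D: 35 min = 2,100 s; 100,000 × 2,100 × 3 × 1 = 630,000,000 bytes.
Total = 1,838,728,800 bytes = 1.8 GB.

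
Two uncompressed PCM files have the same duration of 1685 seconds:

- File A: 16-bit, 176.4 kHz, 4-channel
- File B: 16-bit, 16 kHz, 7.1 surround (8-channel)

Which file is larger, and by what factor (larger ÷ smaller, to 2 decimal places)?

File A, by a factor of 5.51

File A: 176,400 × 2 × 4 = 1,411,200 bytes/s.
File B: 16,000 × 2 × 8 = 256,000 bytes/s.
File A is larger; ratio = 2,377,872,000 / 431,360,000 = 5.51.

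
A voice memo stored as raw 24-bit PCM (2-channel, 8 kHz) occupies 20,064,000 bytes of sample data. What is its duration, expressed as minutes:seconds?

Byte rate = 8,000 × 3 × 2 = 48,000 bytes/s.
Duration = 20,064,000 / 48,000 = 418 s.
418 s = 6:58.

6:58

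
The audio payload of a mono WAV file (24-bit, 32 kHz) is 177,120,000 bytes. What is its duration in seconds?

Byte rate = 32,000 × 3 × 1 = 96,000 bytes/s.
Duration = 177,120,000 / 96,000 = 1,845 s.

1,845 seconds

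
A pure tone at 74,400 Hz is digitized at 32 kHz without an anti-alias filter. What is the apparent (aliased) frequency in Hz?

10,400 Hz

Nyquist = 32,000/2 = 16,000 Hz; 74,400 Hz exceeds it.
Alias = |74,400 − 2×32,000| = |74,400 − 64,000| = 10,400 Hz.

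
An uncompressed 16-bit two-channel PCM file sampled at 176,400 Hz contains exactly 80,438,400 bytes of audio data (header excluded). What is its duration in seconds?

114 seconds

Byte rate = 176,400 × 2 × 2 = 705,600 bytes/s.
Duration = 80,438,400 / 705,600 = 114 s.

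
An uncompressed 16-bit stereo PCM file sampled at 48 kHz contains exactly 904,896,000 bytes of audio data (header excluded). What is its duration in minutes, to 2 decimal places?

78.55 minutes

Byte rate = 48,000 × 2 × 2 = 192,000 bytes/s.
Duration = 904,896,000 / 192,000 = 4,713 s.
4,713 s / 60 = 78.55 minutes.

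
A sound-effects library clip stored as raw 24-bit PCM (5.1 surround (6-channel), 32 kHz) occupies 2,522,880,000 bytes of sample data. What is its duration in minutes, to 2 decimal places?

73.00 minutes

Byte rate = 32,000 × 3 × 6 = 576,000 bytes/s.
Duration = 2,522,880,000 / 576,000 = 4,380 s.
4,380 s / 60 = 73.00 minutes.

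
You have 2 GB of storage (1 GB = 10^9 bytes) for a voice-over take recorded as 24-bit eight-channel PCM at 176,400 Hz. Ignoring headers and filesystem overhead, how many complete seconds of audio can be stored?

Uncompressed byte rate = 176,400 × 3 × 8 = 4,233,600 bytes/s.
Capacity = 2 × 1,000,000,000 = 2,000,000,000 bytes.
2,000,000,000 / 4,233,600 ≈ 472.41 s → 472 seconds.

472 seconds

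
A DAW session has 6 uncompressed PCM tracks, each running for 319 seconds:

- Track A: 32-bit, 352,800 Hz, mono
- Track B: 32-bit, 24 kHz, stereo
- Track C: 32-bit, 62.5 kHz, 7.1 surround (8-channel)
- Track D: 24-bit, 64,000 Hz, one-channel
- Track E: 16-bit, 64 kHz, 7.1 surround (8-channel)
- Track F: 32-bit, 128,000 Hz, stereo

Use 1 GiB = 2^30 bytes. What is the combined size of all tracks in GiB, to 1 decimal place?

1.7 GiB

Track A: 352,800 × 319 × 4 × 1 = 450,172,800 bytes.
Track B: 24,000 × 319 × 4 × 2 = 61,248,000 bytes.
Track C: 62,500 × 319 × 4 × 8 = 638,000,000 bytes.
Track D: 64,000 × 319 × 3 × 1 = 61,248,000 bytes.
Track E: 64,000 × 319 × 2 × 8 = 326,656,000 bytes.
Track F: 128,000 × 319 × 4 × 2 = 326,656,000 bytes.
Total = 1,863,980,800 bytes = 1.7 GiB.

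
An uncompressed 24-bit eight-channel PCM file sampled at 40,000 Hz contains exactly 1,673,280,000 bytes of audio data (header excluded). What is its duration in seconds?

1,743 seconds

Byte rate = 40,000 × 3 × 8 = 960,000 bytes/s.
Duration = 1,673,280,000 / 960,000 = 1,743 s.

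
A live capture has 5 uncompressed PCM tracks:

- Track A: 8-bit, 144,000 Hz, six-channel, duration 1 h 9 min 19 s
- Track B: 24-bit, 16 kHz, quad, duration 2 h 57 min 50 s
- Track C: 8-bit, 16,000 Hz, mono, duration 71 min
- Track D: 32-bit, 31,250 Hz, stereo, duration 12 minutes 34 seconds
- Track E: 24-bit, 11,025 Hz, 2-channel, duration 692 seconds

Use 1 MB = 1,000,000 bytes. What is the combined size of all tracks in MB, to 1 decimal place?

5944.5 MB

Track A: 1 h 9 min 19 s = 4,159 s; 144,000 × 4,159 × 1 × 6 = 3,593,376,000 bytes.
Track B: 2 h 57 min 50 s = 10,670 s; 16,000 × 10,670 × 3 × 4 = 2,048,640,000 bytes.
Track C: 71 min = 4,260 s; 16,000 × 4,260 × 1 × 1 = 68,160,000 bytes.
Track D: 12 minutes 34 seconds = 754 s; 31,250 × 754 × 4 × 2 = 188,500,000 bytes.
Track E: 11,025 × 692 × 3 × 2 = 45,775,800 bytes.
Total = 5,944,451,800 bytes = 5944.5 MB.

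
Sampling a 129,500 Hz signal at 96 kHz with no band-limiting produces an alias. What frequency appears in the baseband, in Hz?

33,500 Hz

Nyquist = 96,000/2 = 48,000 Hz; 129,500 Hz exceeds it.
Alias = |129,500 − 1×96,000| = |129,500 − 96,000| = 33,500 Hz.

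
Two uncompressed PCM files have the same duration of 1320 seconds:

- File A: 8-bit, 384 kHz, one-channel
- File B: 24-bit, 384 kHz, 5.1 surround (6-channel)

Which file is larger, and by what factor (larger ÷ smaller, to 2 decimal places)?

File A: 384,000 × 1 × 1 = 384,000 bytes/s.
File B: 384,000 × 3 × 6 = 6,912,000 bytes/s.
File B is larger; ratio = 9,123,840,000 / 506,880,000 = 18.00.

File B, by a factor of 18.00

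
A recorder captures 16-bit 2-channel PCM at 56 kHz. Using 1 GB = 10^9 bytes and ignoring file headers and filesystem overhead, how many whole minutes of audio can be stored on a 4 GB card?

Uncompressed byte rate = 56,000 × 2 × 2 = 224,000 bytes/s.
Capacity = 4 × 1,000,000,000 = 4,000,000,000 bytes.
4,000,000,000 / 224,000 ≈ 17857.14 s → 297 minutes.

297 minutes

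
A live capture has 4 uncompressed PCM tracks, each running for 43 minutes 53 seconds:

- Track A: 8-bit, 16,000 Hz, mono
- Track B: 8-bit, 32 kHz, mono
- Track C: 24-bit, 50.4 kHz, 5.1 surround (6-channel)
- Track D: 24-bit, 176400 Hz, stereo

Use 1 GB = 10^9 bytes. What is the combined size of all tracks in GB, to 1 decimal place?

43 minutes 53 seconds = 2,633 s.
Track A: 16,000 × 2,633 × 1 × 1 = 42,128,000 bytes.
Track B: 32,000 × 2,633 × 1 × 1 = 84,256,000 bytes.
Track C: 50,400 × 2,633 × 3 × 6 = 2,388,657,600 bytes.
Track D: 176,400 × 2,633 × 3 × 2 = 2,786,767,200 bytes.
Total = 5,301,808,800 bytes = 5.3 GB.

5.3 GB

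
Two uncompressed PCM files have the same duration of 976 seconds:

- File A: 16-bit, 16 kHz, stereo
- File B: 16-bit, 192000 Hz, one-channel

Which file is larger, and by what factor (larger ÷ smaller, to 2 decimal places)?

File A: 16,000 × 2 × 2 = 64,000 bytes/s.
File B: 192,000 × 2 × 1 = 384,000 bytes/s.
File B is larger; ratio = 374,784,000 / 62,464,000 = 6.00.

File B, by a factor of 6.00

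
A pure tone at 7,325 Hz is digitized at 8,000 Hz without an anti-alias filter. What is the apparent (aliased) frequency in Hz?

675 Hz

Nyquist = 8,000/2 = 4,000 Hz; 7,325 Hz exceeds it.
Alias = |7,325 − 1×8,000| = |7,325 − 8,000| = 675 Hz.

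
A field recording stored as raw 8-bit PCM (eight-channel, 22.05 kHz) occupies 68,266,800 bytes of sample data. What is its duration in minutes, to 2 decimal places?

6.45 minutes

Byte rate = 22,050 × 1 × 8 = 176,400 bytes/s.
Duration = 68,266,800 / 176,400 = 387 s.
387 s / 60 = 6.45 minutes.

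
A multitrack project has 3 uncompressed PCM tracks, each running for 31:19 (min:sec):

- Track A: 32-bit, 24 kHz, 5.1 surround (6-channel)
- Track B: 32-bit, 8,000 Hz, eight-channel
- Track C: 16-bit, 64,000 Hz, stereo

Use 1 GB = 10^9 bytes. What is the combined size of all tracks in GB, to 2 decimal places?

2.04 GB

31:19 (min:sec) = 1,879 s.
Track A: 24,000 × 1,879 × 4 × 6 = 1,082,304,000 bytes.
Track B: 8,000 × 1,879 × 4 × 8 = 481,024,000 bytes.
Track C: 64,000 × 1,879 × 2 × 2 = 481,024,000 bytes.
Total = 2,044,352,000 bytes = 2.04 GB.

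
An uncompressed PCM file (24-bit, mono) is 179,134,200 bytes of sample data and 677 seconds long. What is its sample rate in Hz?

Bytes = sample_rate × seconds × bytes_per_sample × channels.
sample_rate = 179,134,200 / (677 × 3 × 1) = 179,134,200 / 2,031 = 88,200 Hz.

88,200 Hz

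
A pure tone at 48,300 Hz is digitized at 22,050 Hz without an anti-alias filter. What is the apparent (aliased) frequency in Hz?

4,200 Hz

Nyquist = 22,050/2 = 11,025 Hz; 48,300 Hz exceeds it.
Alias = |48,300 − 2×22,050| = |48,300 − 44,100| = 4,200 Hz.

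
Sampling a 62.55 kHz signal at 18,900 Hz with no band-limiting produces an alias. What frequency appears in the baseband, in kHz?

5.85 kHz

Nyquist = 18,900/2 = 9,450 Hz; 62,550 Hz exceeds it.
Alias = |62,550 − 3×18,900| = |62,550 − 56,700| = 5,850 Hz = 5.85 kHz.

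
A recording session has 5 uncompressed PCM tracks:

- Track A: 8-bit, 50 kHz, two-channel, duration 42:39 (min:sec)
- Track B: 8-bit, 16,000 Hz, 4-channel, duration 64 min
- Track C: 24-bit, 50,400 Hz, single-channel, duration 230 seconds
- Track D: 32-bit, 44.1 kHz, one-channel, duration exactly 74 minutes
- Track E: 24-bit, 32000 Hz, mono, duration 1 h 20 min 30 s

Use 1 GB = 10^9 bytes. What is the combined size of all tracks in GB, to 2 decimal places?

1.78 GB

Track A: 42:39 (min:sec) = 2,559 s; 50,000 × 2,559 × 1 × 2 = 255,900,000 bytes.
Track B: 64 min = 3,840 s; 16,000 × 3,840 × 1 × 4 = 245,760,000 bytes.
Track C: 50,400 × 230 × 3 × 1 = 34,776,000 bytes.
Track D: exactly 74 minutes = 4,440 s; 44,100 × 4,440 × 4 × 1 = 783,216,000 bytes.
Track E: 1 h 20 min 30 s = 4,830 s; 32,000 × 4,830 × 3 × 1 = 463,680,000 bytes.
Total = 1,783,332,000 bytes = 1.78 GB.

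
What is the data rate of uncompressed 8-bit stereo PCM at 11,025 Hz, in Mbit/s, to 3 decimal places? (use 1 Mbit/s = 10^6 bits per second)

0.176 Mbit/s

Bit rate = 11,025 × 8 × 2 = 176,400 bits/s.
= 0.176 Mbit/s.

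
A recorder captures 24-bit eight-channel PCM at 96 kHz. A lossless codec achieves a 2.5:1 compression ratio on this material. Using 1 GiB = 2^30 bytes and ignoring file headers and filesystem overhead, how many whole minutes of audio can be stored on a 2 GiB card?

Uncompressed byte rate = 96,000 × 3 × 8 = 2,304,000 bytes/s.
After 2.5:1 compression, effective rate ≈ 921600 bytes/s.
Capacity = 2 × 1,073,741,824 = 2,147,483,648 bytes.
2,147,483,648 / effective rate ≈ 2330.17 s → 38 minutes.

38 minutes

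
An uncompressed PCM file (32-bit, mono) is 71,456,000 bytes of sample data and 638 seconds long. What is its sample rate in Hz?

Bytes = sample_rate × seconds × bytes_per_sample × channels.
sample_rate = 71,456,000 / (638 × 4 × 1) = 71,456,000 / 2,552 = 28,000 Hz.

28,000 Hz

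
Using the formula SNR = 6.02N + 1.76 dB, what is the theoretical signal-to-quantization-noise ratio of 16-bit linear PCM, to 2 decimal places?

6.02 × 16 + 1.76 = 98.08 dB.

98.08 dB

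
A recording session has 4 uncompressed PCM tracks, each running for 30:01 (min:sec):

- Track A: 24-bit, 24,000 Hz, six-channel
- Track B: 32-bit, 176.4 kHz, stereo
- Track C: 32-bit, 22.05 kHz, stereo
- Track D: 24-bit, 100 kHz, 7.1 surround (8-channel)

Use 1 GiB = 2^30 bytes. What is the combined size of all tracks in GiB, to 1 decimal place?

7.4 GiB

30:01 (min:sec) = 1,801 s.
Track A: 24,000 × 1,801 × 3 × 6 = 778,032,000 bytes.
Track B: 176,400 × 1,801 × 4 × 2 = 2,541,571,200 bytes.
Track C: 22,050 × 1,801 × 4 × 2 = 317,696,400 bytes.
Track D: 100,000 × 1,801 × 3 × 8 = 4,322,400,000 bytes.
Total = 7,959,699,600 bytes = 7.4 GiB.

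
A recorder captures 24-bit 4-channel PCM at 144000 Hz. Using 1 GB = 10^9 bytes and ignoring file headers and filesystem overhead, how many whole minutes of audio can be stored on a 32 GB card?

Uncompressed byte rate = 144,000 × 3 × 4 = 1,728,000 bytes/s.
Capacity = 32 × 1,000,000,000 = 32,000,000,000 bytes.
32,000,000,000 / 1,728,000 ≈ 18518.52 s → 308 minutes.

308 minutes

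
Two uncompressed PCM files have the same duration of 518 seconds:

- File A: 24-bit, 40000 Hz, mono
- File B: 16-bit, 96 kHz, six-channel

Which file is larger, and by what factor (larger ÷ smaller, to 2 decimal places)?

File A: 40,000 × 3 × 1 = 120,000 bytes/s.
File B: 96,000 × 2 × 6 = 1,152,000 bytes/s.
File B is larger; ratio = 596,736,000 / 62,160,000 = 9.60.

File B, by a factor of 9.60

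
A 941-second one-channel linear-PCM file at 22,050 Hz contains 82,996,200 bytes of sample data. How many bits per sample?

32 bits

Bytes per sample = 82,996,200 / (22,050 × 941 × 1) = 82,996,200 / 20,749,050 = 4.
Bit depth = 4 × 8 = 32 bits.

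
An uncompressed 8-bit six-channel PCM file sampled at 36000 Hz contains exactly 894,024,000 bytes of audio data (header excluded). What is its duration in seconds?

Byte rate = 36,000 × 1 × 6 = 216,000 bytes/s.
Duration = 894,024,000 / 216,000 = 4,139 s.

4,139 seconds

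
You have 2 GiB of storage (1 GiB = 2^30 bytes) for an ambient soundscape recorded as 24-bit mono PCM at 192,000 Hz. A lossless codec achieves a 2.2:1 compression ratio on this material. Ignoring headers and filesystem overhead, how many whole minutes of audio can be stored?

136 minutes

Uncompressed byte rate = 192,000 × 3 × 1 = 576,000 bytes/s.
After 2.2:1 compression, effective rate ≈ 261818.18 bytes/s.
Capacity = 2 × 1,073,741,824 = 2,147,483,648 bytes.
2,147,483,648 / effective rate ≈ 8202.19 s → 136 minutes.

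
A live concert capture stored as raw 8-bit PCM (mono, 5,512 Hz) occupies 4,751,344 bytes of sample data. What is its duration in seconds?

Byte rate = 5,512 × 1 × 1 = 5,512 bytes/s.
Duration = 4,751,344 / 5,512 = 862 s.

862 seconds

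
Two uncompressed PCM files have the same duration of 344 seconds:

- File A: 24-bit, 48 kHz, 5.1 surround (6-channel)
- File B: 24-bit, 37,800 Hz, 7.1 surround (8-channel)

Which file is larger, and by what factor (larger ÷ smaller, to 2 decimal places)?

File B, by a factor of 1.05

File A: 48,000 × 3 × 6 = 864,000 bytes/s.
File B: 37,800 × 3 × 8 = 907,200 bytes/s.
File B is larger; ratio = 312,076,800 / 297,216,000 = 1.05.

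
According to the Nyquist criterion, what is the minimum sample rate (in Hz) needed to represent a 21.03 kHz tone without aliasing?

42,060 Hz

Minimum sample rate = 2 × 21,030 Hz = 42,060 Hz.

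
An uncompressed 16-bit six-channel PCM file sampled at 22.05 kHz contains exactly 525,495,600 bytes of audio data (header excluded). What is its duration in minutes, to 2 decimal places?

Byte rate = 22,050 × 2 × 6 = 264,600 bytes/s.
Duration = 525,495,600 / 264,600 = 1,986 s.
1,986 s / 60 = 33.10 minutes.

33.10 minutes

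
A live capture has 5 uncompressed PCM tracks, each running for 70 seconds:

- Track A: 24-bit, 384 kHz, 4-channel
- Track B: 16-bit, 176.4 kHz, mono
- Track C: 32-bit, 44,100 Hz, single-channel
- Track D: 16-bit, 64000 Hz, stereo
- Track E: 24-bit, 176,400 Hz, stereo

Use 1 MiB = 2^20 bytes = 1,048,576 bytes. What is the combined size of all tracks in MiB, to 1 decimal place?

430.7 MiB

Track A: 384,000 × 70 × 3 × 4 = 322,560,000 bytes.
Track B: 176,400 × 70 × 2 × 1 = 24,696,000 bytes.
Track C: 44,100 × 70 × 4 × 1 = 12,348,000 bytes.
Track D: 64,000 × 70 × 2 × 2 = 17,920,000 bytes.
Track E: 176,400 × 70 × 3 × 2 = 74,088,000 bytes.
Total = 451,612,000 bytes = 430.7 MiB.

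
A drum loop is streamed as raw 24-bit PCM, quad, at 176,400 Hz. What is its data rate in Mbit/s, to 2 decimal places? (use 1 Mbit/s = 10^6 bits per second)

Bit rate = 176,400 × 24 × 4 = 16,934,400 bits/s.
= 16.93 Mbit/s.

16.93 Mbit/s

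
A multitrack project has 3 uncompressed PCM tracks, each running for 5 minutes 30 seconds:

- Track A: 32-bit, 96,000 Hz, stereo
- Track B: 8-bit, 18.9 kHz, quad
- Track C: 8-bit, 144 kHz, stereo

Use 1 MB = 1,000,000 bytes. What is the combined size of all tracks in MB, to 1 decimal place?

373.4 MB

5 minutes 30 seconds = 330 s.
Track A: 96,000 × 330 × 4 × 2 = 253,440,000 bytes.
Track B: 18,900 × 330 × 1 × 4 = 24,948,000 bytes.
Track C: 144,000 × 330 × 1 × 2 = 95,040,000 bytes.
Total = 373,428,000 bytes = 373.4 MB.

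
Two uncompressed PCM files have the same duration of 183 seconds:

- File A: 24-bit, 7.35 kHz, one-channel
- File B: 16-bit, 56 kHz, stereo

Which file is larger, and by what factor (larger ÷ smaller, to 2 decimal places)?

File B, by a factor of 10.16

File A: 7,350 × 3 × 1 = 22,050 bytes/s.
File B: 56,000 × 2 × 2 = 224,000 bytes/s.
File B is larger; ratio = 40,992,000 / 4,035,150 = 10.16.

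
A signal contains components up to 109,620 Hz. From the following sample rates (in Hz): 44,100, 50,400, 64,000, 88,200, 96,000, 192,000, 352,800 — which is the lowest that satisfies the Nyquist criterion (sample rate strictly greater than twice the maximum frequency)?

352,800 Hz

Need sample rate > 2 × 109,620 = 219,240 Hz.
Lowest listed rate above 219,240 Hz is 352,800 Hz.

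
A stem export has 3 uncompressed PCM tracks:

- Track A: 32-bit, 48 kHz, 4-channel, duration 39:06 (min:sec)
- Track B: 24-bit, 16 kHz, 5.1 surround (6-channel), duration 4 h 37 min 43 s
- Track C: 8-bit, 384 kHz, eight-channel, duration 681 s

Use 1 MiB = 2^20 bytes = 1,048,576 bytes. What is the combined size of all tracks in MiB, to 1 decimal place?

8290.0 MiB

Track A: 39:06 (min:sec) = 2,346 s; 48,000 × 2,346 × 4 × 4 = 1,801,728,000 bytes.
Track B: 4 h 37 min 43 s = 16,663 s; 16,000 × 16,663 × 3 × 6 = 4,798,944,000 bytes.
Track C: 384,000 × 681 × 1 × 8 = 2,092,032,000 bytes.
Total = 8,692,704,000 bytes = 8290.0 MiB.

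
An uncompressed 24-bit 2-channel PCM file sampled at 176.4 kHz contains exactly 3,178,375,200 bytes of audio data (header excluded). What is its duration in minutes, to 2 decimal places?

Byte rate = 176,400 × 3 × 2 = 1,058,400 bytes/s.
Duration = 3,178,375,200 / 1,058,400 = 3,003 s.
3,003 s / 60 = 50.05 minutes.

50.05 minutes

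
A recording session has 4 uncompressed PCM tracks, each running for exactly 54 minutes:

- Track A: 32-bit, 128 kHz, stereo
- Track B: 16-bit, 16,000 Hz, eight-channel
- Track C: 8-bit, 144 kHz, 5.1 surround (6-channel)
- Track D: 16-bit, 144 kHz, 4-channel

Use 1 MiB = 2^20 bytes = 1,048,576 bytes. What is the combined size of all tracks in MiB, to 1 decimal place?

exactly 54 minutes = 3,240 s.
Track A: 128,000 × 3,240 × 4 × 2 = 3,317,760,000 bytes.
Track B: 16,000 × 3,240 × 2 × 8 = 829,440,000 bytes.
Track C: 144,000 × 3,240 × 1 × 6 = 2,799,360,000 bytes.
Track D: 144,000 × 3,240 × 2 × 4 = 3,732,480,000 bytes.
Total = 10,679,040,000 bytes = 10184.3 MiB.

10184.3 MiB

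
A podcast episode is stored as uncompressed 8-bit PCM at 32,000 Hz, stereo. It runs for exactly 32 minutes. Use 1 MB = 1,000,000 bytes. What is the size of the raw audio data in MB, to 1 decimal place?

122.9 MB

Duration = exactly 32 minutes = 1,920 s.
Bytes = 32,000 samples/s × 1,920 s × 1 bytes/sample × 2 ch = 122,880,000 bytes.
122,880,000 / 1,000,000 = 122.9 MB.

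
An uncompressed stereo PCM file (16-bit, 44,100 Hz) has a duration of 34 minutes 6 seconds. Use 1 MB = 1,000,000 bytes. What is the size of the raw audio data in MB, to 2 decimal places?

360.91 MB

Duration = 34 minutes 6 seconds = 2,046 s.
Bytes = 44,100 samples/s × 2,046 s × 2 bytes/sample × 2 ch = 360,914,400 bytes.
360,914,400 / 1,000,000 = 360.91 MB.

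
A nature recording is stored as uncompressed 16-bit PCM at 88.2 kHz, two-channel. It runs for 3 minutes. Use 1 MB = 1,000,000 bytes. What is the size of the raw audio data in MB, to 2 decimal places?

Duration = 3 minutes = 180 s.
Bytes = 88,200 samples/s × 180 s × 2 bytes/sample × 2 ch = 63,504,000 bytes.
63,504,000 / 1,000,000 = 63.50 MB.

63.50 MB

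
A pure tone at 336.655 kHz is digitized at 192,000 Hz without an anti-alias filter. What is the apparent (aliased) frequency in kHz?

Nyquist = 192,000/2 = 96,000 Hz; 336,655 Hz exceeds it.
Alias = |336,655 − 2×192,000| = |336,655 − 384,000| = 47,345 Hz = 47.345 kHz.

47.345 kHz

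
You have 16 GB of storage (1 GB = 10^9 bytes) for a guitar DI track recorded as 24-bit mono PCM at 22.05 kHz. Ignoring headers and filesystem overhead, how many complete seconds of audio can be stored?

Uncompressed byte rate = 22,050 × 3 × 1 = 66,150 bytes/s.
Capacity = 16 × 1,000,000,000 = 16,000,000,000 bytes.
16,000,000,000 / 66,150 ≈ 241874.53 s → 241,874 seconds.

241,874 seconds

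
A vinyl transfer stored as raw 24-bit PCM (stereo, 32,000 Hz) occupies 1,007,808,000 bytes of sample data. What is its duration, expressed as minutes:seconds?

87:29

Byte rate = 32,000 × 3 × 2 = 192,000 bytes/s.
Duration = 1,007,808,000 / 192,000 = 5,249 s.
5,249 s = 87:29.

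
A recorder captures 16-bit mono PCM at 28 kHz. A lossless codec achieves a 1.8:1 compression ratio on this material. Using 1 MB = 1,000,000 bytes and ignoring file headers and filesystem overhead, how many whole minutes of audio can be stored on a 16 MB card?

Uncompressed byte rate = 28,000 × 2 × 1 = 56,000 bytes/s.
After 1.8:1 compression, effective rate ≈ 31111.11 bytes/s.
Capacity = 16 × 1,000,000 = 16,000,000 bytes.
16,000,000 / effective rate ≈ 514.29 s → 8 minutes.

8 minutes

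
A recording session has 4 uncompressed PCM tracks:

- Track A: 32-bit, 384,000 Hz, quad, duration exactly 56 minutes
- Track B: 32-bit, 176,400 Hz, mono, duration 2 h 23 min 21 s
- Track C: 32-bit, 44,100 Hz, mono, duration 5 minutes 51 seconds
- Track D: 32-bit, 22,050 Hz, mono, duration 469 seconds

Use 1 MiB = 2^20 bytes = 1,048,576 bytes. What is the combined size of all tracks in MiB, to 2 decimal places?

Track A: exactly 56 minutes = 3,360 s; 384,000 × 3,360 × 4 × 4 = 20,643,840,000 bytes.
Track B: 2 h 23 min 21 s = 8,601 s; 176,400 × 8,601 × 4 × 1 = 6,068,865,600 bytes.
Track C: 5 minutes 51 seconds = 351 s; 44,100 × 351 × 4 × 1 = 61,916,400 bytes.
Track D: 22,050 × 469 × 4 × 1 = 41,365,800 bytes.
Total = 26,815,987,800 bytes = 25573.72 MiB.

25573.72 MiB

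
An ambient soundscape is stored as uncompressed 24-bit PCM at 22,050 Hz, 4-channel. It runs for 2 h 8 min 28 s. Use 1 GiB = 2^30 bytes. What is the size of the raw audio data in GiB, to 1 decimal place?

Duration = 2 h 8 min 28 s = 7,708 s.
Bytes = 22,050 samples/s × 7,708 s × 3 bytes/sample × 4 ch = 2,039,536,800 bytes.
2,039,536,800 / 1,073,741,824 = 1.9 GiB.

1.9 GiB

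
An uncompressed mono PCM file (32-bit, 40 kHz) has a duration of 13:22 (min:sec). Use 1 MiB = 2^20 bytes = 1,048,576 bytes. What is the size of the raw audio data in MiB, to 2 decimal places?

Duration = 13:22 (min:sec) = 802 s.
Bytes = 40,000 samples/s × 802 s × 4 bytes/sample × 1 ch = 128,320,000 bytes.
128,320,000 / 1,048,576 = 122.38 MiB.

122.38 MiB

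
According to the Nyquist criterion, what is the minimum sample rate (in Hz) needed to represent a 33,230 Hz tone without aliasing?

66,460 Hz

Minimum sample rate = 2 × 33,230 Hz = 66,460 Hz.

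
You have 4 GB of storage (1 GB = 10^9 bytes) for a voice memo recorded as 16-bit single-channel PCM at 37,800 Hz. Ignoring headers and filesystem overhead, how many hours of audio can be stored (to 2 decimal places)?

Uncompressed byte rate = 37,800 × 2 × 1 = 75,600 bytes/s.
Capacity = 4 × 1,000,000,000 = 4,000,000,000 bytes.
4,000,000,000 / 75,600 ≈ 52910.05 s → 14.70 hours.

14.70 hours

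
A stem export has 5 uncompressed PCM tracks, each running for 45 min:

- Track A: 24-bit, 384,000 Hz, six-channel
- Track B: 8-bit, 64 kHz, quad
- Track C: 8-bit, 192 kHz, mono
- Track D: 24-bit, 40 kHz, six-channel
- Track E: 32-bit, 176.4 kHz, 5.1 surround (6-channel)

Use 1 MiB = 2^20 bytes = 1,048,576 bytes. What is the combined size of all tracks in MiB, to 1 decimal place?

45 min = 2,700 s.
Track A: 384,000 × 2,700 × 3 × 6 = 18,662,400,000 bytes.
Track B: 64,000 × 2,700 × 1 × 4 = 691,200,000 bytes.
Track C: 192,000 × 2,700 × 1 × 1 = 518,400,000 bytes.
Track D: 40,000 × 2,700 × 3 × 6 = 1,944,000,000 bytes.
Track E: 176,400 × 2,700 × 4 × 6 = 11,430,720,000 bytes.
Total = 33,246,720,000 bytes = 31706.5 MiB.

31706.5 MiB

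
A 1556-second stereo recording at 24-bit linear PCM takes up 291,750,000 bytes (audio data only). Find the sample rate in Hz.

31,250 Hz

Bytes = sample_rate × seconds × bytes_per_sample × channels.
sample_rate = 291,750,000 / (1,556 × 3 × 2) = 291,750,000 / 9,336 = 31,250 Hz.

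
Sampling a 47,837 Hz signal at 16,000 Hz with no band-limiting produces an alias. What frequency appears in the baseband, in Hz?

163 Hz

Nyquist = 16,000/2 = 8,000 Hz; 47,837 Hz exceeds it.
Alias = |47,837 − 3×16,000| = |47,837 − 48,000| = 163 Hz.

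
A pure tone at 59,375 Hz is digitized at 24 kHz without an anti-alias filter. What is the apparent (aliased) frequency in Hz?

11,375 Hz

Nyquist = 24,000/2 = 12,000 Hz; 59,375 Hz exceeds it.
Alias = |59,375 − 2×24,000| = |59,375 − 48,000| = 11,375 Hz.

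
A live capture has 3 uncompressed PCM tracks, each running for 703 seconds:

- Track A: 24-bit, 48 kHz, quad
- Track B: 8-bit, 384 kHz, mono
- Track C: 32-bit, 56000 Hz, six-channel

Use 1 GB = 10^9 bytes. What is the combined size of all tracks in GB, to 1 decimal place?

Track A: 48,000 × 703 × 3 × 4 = 404,928,000 bytes.
Track B: 384,000 × 703 × 1 × 1 = 269,952,000 bytes.
Track C: 56,000 × 703 × 4 × 6 = 944,832,000 bytes.
Total = 1,619,712,000 bytes = 1.6 GB.

1.6 GB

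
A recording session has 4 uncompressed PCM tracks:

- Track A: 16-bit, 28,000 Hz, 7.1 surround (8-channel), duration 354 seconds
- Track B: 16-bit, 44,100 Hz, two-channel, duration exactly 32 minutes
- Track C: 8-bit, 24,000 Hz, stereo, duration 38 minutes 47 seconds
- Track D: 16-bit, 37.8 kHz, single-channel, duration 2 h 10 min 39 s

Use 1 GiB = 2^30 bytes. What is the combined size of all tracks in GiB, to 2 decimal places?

Track A: 28,000 × 354 × 2 × 8 = 158,592,000 bytes.
Track B: exactly 32 minutes = 1,920 s; 44,100 × 1,920 × 2 × 2 = 338,688,000 bytes.
Track C: 38 minutes 47 seconds = 2,327 s; 24,000 × 2,327 × 1 × 2 = 111,696,000 bytes.
Track D: 2 h 10 min 39 s = 7,839 s; 37,800 × 7,839 × 2 × 1 = 592,628,400 bytes.
Total = 1,201,604,400 bytes = 1.12 GiB.

1.12 GiB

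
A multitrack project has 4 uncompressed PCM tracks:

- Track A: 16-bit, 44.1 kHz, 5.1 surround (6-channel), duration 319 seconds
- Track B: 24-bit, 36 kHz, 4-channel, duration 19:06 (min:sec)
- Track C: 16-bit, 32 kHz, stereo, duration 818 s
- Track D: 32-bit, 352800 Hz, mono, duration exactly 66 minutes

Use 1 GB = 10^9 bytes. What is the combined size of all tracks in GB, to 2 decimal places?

6.36 GB

Track A: 44,100 × 319 × 2 × 6 = 168,814,800 bytes.
Track B: 19:06 (min:sec) = 1,146 s; 36,000 × 1,146 × 3 × 4 = 495,072,000 bytes.
Track C: 32,000 × 818 × 2 × 2 = 104,704,000 bytes.
Track D: exactly 66 minutes = 3,960 s; 352,800 × 3,960 × 4 × 1 = 5,588,352,000 bytes.
Total = 6,356,942,800 bytes = 6.36 GB.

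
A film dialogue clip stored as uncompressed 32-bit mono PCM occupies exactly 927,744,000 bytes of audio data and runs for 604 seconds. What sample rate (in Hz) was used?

384,000 Hz

Bytes = sample_rate × seconds × bytes_per_sample × channels.
sample_rate = 927,744,000 / (604 × 4 × 1) = 927,744,000 / 2,416 = 384,000 Hz.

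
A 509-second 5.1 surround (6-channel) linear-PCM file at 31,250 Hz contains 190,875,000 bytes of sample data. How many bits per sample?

16 bits

Bytes per sample = 190,875,000 / (31,250 × 509 × 6) = 190,875,000 / 95,437,500 = 2.
Bit depth = 2 × 8 = 16 bits.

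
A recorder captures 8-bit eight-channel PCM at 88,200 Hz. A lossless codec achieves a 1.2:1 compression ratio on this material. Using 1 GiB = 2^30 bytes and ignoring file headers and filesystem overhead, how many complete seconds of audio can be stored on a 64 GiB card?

116,869 seconds

Uncompressed byte rate = 88,200 × 1 × 8 = 705,600 bytes/s.
After 1.2:1 compression, effective rate ≈ 588000 bytes/s.
Capacity = 64 × 1,073,741,824 = 68,719,476,736 bytes.
68,719,476,736 / effective rate ≈ 116869.86 s → 116,869 seconds.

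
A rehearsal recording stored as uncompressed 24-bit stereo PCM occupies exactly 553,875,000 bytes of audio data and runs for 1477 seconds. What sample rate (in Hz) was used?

Bytes = sample_rate × seconds × bytes_per_sample × channels.
sample_rate = 553,875,000 / (1,477 × 3 × 2) = 553,875,000 / 8,862 = 62,500 Hz.

62,500 Hz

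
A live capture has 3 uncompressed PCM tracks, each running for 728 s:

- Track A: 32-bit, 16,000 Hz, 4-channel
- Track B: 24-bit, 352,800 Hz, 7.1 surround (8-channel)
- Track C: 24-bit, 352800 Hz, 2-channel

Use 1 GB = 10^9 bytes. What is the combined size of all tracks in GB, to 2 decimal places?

7.89 GB

Track A: 16,000 × 728 × 4 × 4 = 186,368,000 bytes.
Track B: 352,800 × 728 × 3 × 8 = 6,164,121,600 bytes.
Track C: 352,800 × 728 × 3 × 2 = 1,541,030,400 bytes.
Total = 7,891,520,000 bytes = 7.89 GB.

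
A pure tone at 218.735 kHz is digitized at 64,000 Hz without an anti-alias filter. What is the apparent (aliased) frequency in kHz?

Nyquist = 64,000/2 = 32,000 Hz; 218,735 Hz exceeds it.
Alias = |218,735 − 3×64,000| = |218,735 − 192,000| = 26,735 Hz = 26.735 kHz.

26.735 kHz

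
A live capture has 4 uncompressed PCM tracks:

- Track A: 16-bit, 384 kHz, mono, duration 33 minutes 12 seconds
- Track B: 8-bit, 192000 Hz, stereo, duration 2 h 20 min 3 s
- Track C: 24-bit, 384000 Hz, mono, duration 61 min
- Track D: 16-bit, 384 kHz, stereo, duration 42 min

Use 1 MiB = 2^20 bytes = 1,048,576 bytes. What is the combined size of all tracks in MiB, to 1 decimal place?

12248.7 MiB

Track A: 33 minutes 12 seconds = 1,992 s; 384,000 × 1,992 × 2 × 1 = 1,529,856,000 bytes.
Track B: 2 h 20 min 3 s = 8,403 s; 192,000 × 8,403 × 1 × 2 = 3,226,752,000 bytes.
Track C: 61 min = 3,660 s; 384,000 × 3,660 × 3 × 1 = 4,216,320,000 bytes.
Track D: 42 min = 2,520 s; 384,000 × 2,520 × 2 × 2 = 3,870,720,000 bytes.
Total = 12,843,648,000 bytes = 12248.7 MiB.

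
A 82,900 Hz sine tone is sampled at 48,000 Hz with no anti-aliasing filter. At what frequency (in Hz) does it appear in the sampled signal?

Nyquist = 48,000/2 = 24,000 Hz; 82,900 Hz exceeds it.
Alias = |82,900 − 2×48,000| = |82,900 − 96,000| = 13,100 Hz.

13,100 Hz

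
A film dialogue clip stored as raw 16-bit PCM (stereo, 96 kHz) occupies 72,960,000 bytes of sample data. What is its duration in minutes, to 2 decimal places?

3.17 minutes

Byte rate = 96,000 × 2 × 2 = 384,000 bytes/s.
Duration = 72,960,000 / 384,000 = 190 s.
190 s / 60 = 3.17 minutes.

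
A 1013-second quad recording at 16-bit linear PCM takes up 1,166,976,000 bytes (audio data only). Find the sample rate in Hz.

Bytes = sample_rate × seconds × bytes_per_sample × channels.
sample_rate = 1,166,976,000 / (1,013 × 2 × 4) = 1,166,976,000 / 8,104 = 144,000 Hz.

144,000 Hz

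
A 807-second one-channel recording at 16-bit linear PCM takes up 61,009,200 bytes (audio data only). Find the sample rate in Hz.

37,800 Hz

Bytes = sample_rate × seconds × bytes_per_sample × channels.
sample_rate = 61,009,200 / (807 × 2 × 1) = 61,009,200 / 1,614 = 37,800 Hz.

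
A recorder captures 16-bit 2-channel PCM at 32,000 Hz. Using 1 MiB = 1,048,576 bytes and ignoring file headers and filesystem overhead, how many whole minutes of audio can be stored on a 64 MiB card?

Uncompressed byte rate = 32,000 × 2 × 2 = 128,000 bytes/s.
Capacity = 64 × 1,048,576 = 67,108,864 bytes.
67,108,864 / 128,000 ≈ 524.29 s → 8 minutes.

8 minutes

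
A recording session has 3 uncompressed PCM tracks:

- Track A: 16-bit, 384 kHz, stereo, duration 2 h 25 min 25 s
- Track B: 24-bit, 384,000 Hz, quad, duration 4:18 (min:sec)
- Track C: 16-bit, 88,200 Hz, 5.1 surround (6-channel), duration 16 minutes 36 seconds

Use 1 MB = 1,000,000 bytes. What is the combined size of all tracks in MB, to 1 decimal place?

15644.6 MB

Track A: 2 h 25 min 25 s = 8,725 s; 384,000 × 8,725 × 2 × 2 = 13,401,600,000 bytes.
Track B: 4:18 (min:sec) = 258 s; 384,000 × 258 × 3 × 4 = 1,188,864,000 bytes.
Track C: 16 minutes 36 seconds = 996 s; 88,200 × 996 × 2 × 6 = 1,054,166,400 bytes.
Total = 15,644,630,400 bytes = 15644.6 MB.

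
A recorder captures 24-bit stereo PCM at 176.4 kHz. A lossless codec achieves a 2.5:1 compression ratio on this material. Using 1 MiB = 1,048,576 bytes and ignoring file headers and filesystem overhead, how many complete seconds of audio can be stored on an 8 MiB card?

Uncompressed byte rate = 176,400 × 3 × 2 = 1,058,400 bytes/s.
After 2.5:1 compression, effective rate ≈ 423360 bytes/s.
Capacity = 8 × 1,048,576 = 8,388,608 bytes.
8,388,608 / effective rate ≈ 19.81 s → 19 seconds.

19 seconds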